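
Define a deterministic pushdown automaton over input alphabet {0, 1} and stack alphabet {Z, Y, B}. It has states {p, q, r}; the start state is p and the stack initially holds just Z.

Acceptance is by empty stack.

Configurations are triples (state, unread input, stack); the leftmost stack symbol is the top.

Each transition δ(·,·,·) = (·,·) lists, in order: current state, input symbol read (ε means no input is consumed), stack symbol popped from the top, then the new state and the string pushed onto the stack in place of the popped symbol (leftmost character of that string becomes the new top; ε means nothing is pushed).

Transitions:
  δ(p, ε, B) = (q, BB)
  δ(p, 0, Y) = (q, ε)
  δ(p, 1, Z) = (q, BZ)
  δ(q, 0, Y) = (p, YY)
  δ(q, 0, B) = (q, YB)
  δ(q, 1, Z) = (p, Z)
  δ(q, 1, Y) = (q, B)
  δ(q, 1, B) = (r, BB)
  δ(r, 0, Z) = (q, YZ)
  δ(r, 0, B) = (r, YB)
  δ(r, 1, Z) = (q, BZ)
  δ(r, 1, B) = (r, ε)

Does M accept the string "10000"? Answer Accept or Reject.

Reject

(p, 10000, Z)
  read 1, top Z: go to q, push BZ → (q, 0000, BZ)
  read 0, top B: go to q, push YB → (q, 000, YBZ)
  read 0, top Y: go to p, push YY → (p, 00, YYBZ)
  read 0, top Y: go to q, push ε → (q, 0, YBZ)
  read 0, top Y: go to p, push YY → (p, ε, YYBZ)
All input consumed; stack is YYBZ, not empty, and no further ε-move applies.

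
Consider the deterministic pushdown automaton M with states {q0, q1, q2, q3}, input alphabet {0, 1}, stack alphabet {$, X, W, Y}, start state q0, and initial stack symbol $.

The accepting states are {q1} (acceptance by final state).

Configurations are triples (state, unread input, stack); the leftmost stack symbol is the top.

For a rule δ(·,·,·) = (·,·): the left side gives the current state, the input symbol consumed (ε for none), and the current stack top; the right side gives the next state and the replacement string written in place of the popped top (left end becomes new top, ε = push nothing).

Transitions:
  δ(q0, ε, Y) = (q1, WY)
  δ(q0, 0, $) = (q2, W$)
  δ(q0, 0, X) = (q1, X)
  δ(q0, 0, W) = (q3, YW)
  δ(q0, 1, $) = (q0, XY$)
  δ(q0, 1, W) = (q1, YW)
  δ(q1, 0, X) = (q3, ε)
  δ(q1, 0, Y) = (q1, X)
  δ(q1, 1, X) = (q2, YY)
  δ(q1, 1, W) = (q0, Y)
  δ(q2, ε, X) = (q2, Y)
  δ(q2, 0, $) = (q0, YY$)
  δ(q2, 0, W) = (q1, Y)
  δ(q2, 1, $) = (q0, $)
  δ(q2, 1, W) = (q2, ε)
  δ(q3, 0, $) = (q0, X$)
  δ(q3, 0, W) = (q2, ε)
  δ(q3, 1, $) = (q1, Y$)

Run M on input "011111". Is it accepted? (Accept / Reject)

Reject

(q0, 011111, $) ⊢ (q2, 11111, W$) ⊢ (q2, 1111, $) ⊢ (q0, 111, $) ⊢ (q0, 11, XY$)
No transition applies at (q0, 11, XY$); input not fully consumed.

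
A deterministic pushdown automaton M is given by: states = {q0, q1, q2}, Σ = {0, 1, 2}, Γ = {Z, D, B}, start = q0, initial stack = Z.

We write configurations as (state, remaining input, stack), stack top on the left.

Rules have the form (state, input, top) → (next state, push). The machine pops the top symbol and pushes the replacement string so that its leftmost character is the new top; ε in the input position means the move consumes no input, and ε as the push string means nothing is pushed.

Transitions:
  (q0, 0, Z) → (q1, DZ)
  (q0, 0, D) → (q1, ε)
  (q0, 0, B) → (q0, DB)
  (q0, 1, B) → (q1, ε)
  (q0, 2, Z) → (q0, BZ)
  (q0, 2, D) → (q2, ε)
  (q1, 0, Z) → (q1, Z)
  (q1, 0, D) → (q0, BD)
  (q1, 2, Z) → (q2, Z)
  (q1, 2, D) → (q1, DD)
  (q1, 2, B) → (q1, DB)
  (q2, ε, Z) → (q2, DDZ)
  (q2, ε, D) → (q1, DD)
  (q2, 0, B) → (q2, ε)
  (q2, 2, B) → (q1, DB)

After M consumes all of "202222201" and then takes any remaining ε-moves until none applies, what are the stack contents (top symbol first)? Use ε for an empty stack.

DDDDBZ

(q0, 202222201, Z)
  read 2, top Z: go to q0, push BZ → (q0, 02222201, BZ)
  read 0, top B: go to q0, push DB → (q0, 2222201, DBZ)
  read 2, top D: go to q2, push ε → (q2, 222201, BZ)
  read 2, top B: go to q1, push DB → (q1, 22201, DBZ)
  read 2, top D: go to q1, push DD → (q1, 2201, DDBZ)
  read 2, top D: go to q1, push DD → (q1, 201, DDDBZ)
  read 2, top D: go to q1, push DD → (q1, 01, DDDDBZ)
  read 0, top D: go to q0, push BD → (q0, 1, BDDDDBZ)
  read 1, top B: go to q1, push ε → (q1, ε, DDDDBZ)
All input consumed in state q1 with stack DDDDBZ.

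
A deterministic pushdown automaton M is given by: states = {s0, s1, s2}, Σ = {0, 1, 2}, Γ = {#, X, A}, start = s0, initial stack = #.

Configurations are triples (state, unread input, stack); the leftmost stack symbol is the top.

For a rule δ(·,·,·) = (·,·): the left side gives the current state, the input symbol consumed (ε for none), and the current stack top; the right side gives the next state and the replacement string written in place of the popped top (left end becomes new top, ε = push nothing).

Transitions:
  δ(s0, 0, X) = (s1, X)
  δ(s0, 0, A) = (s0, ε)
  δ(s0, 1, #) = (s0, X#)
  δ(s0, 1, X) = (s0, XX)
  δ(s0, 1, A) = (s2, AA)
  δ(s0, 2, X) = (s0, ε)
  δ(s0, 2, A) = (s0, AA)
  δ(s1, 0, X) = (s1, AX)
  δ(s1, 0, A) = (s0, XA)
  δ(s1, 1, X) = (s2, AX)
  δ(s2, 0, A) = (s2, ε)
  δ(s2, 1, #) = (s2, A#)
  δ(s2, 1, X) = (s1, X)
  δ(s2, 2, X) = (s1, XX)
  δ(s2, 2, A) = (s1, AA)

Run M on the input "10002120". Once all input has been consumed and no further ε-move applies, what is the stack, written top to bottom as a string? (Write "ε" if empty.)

(s0, 10002120, #)
  read 1, top #: go to s0, push X# → (s0, 0002120, X#)
  read 0, top X: go to s1, push X → (s1, 002120, X#)
  read 0, top X: go to s1, push AX → (s1, 02120, AX#)
  read 0, top A: go to s0, push XA → (s0, 2120, XAX#)
  read 2, top X: go to s0, push ε → (s0, 120, AX#)
  read 1, top A: go to s2, push AA → (s2, 20, AAX#)
  read 2, top A: go to s1, push AA → (s1, 0, AAAX#)
  read 0, top A: go to s0, push XA → (s0, ε, XAAAX#)
All input consumed in state s0 with stack XAAAX#.

XAAAX#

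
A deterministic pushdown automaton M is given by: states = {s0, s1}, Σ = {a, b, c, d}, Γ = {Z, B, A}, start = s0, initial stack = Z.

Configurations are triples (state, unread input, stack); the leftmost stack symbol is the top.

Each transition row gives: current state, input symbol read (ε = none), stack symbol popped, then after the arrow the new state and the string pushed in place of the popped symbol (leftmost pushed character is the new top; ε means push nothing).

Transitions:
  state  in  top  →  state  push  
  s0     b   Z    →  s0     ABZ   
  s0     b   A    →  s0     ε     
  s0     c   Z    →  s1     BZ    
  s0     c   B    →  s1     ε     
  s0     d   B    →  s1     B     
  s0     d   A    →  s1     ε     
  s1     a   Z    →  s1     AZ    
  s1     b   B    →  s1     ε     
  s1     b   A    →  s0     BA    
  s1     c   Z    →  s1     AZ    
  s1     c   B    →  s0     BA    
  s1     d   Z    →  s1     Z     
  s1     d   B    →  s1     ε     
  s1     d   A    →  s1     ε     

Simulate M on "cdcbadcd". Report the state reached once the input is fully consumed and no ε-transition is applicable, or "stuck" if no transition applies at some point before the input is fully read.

(s0, cdcbadcd, Z)
  read c, top Z: go to s1, push BZ → (s1, dcbadcd, BZ)
  read d, top B: go to s1, push ε → (s1, cbadcd, Z)
  read c, top Z: go to s1, push AZ → (s1, badcd, AZ)
  read b, top A: go to s0, push BA → (s0, adcd, BAZ)
No transition for (s0, a, top B); M blocks with input adcd remaining.

stuck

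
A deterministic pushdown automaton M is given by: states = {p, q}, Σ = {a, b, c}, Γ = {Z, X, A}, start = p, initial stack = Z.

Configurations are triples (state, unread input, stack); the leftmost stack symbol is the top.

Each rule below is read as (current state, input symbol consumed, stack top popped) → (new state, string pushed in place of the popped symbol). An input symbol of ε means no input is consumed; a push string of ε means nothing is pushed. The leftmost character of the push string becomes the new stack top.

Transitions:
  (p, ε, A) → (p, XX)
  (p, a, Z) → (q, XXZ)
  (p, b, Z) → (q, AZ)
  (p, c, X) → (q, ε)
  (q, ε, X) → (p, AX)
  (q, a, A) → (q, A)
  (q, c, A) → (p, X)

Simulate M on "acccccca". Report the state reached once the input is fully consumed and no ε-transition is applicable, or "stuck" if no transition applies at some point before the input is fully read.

(p, acccccca, Z)
  read a, top Z: go to q, push XXZ → (q, cccccca, XXZ)
  ε-move, top X: go to p, push AX → (p, cccccca, AXXZ)
  ε-move, top A: go to p, push XX → (p, cccccca, XXXXZ)
  read c, top X: go to q, push ε → (q, ccccca, XXXZ)
  ε-move, top X: go to p, push AX → (p, ccccca, AXXXZ)
  ε-move, top A: go to p, push XX → (p, ccccca, XXXXXZ)
  read c, top X: go to q, push ε → (q, cccca, XXXXZ)
  ε-move, top X: go to p, push AX → (p, cccca, AXXXXZ)
  ε-move, top A: go to p, push XX → (p, cccca, XXXXXXZ)
  read c, top X: go to q, push ε → (q, ccca, XXXXXZ)
  ε-move, top X: go to p, push AX → (p, ccca, AXXXXXZ)
  ε-move, top A: go to p, push XX → (p, ccca, XXXXXXXZ)
  read c, top X: go to q, push ε → (q, cca, XXXXXXZ)
  ε-move, top X: go to p, push AX → (p, cca, AXXXXXXZ)
  ε-move, top A: go to p, push XX → (p, cca, XXXXXXXXZ)
  read c, top X: go to q, push ε → (q, ca, XXXXXXXZ)
  ε-move, top X: go to p, push AX → (p, ca, AXXXXXXXZ)
  ε-move, top A: go to p, push XX → (p, ca, XXXXXXXXXZ)
  read c, top X: go to q, push ε → (q, a, XXXXXXXXZ)
  ε-move, top X: go to p, push AX → (p, a, AXXXXXXXXZ)
  ε-move, top A: go to p, push XX → (p, a, XXXXXXXXXXZ)
No transition for (p, a, top X); M blocks with input a remaining.

stuck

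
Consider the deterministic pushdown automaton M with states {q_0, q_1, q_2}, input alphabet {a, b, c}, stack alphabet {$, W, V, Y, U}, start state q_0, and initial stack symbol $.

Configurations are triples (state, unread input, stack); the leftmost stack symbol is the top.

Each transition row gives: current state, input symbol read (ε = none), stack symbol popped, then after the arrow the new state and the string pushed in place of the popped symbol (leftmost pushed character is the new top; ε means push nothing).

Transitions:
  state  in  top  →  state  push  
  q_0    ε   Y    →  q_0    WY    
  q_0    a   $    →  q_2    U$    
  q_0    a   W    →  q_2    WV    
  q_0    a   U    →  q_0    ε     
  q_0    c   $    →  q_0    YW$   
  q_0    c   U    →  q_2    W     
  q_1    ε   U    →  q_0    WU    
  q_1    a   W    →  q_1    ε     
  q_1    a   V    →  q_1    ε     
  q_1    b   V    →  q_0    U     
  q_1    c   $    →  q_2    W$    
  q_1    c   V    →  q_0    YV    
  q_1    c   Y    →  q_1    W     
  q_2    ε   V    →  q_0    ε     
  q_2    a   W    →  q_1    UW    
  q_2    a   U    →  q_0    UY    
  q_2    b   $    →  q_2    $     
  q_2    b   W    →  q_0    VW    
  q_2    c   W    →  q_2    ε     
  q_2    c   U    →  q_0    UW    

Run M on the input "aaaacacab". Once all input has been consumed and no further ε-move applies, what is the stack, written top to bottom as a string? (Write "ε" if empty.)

(q_0, aaaacacab, $)
  read a, top $: go to q_2, push U$ → (q_2, aaacacab, U$)
  read a, top U: go to q_0, push UY → (q_0, aacacab, UY$)
  read a, top U: go to q_0, push ε → (q_0, acacab, Y$)
  ε-move, top Y: go to q_0, push WY → (q_0, acacab, WY$)
  read a, top W: go to q_2, push WV → (q_2, cacab, WVY$)
  read c, top W: go to q_2, push ε → (q_2, acab, VY$)
  ε-move, top V: go to q_0, push ε → (q_0, acab, Y$)
  ε-move, top Y: go to q_0, push WY → (q_0, acab, WY$)
  read a, top W: go to q_2, push WV → (q_2, cab, WVY$)
  read c, top W: go to q_2, push ε → (q_2, ab, VY$)
  ε-move, top V: go to q_0, push ε → (q_0, ab, Y$)
  ε-move, top Y: go to q_0, push WY → (q_0, ab, WY$)
  read a, top W: go to q_2, push WV → (q_2, b, WVY$)
  read b, top W: go to q_0, push VW → (q_0, ε, VWVY$)
All input consumed in state q_0 with stack VWVY$.

VWVY$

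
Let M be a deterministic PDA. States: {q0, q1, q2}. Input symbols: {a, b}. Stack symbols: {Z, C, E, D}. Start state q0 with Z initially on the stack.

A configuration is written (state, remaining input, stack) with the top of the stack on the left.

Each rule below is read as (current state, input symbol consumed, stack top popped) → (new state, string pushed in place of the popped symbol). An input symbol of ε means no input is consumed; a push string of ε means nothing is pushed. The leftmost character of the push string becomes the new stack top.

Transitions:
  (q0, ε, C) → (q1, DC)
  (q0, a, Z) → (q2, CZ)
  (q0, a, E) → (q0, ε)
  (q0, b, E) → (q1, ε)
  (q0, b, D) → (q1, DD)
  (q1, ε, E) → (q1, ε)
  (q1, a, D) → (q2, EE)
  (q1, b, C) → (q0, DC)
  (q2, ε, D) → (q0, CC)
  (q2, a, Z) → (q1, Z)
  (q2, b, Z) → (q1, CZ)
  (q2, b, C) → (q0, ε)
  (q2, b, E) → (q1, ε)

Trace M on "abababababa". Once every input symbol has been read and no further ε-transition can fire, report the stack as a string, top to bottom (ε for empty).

(q0, abababababa, Z)
  read a, top Z: go to q2, push CZ → (q2, bababababa, CZ)
  read b, top C: go to q0, push ε → (q0, ababababa, Z)
  read a, top Z: go to q2, push CZ → (q2, babababa, CZ)
  read b, top C: go to q0, push ε → (q0, abababa, Z)
  read a, top Z: go to q2, push CZ → (q2, bababa, CZ)
  read b, top C: go to q0, push ε → (q0, ababa, Z)
  read a, top Z: go to q2, push CZ → (q2, baba, CZ)
  read b, top C: go to q0, push ε → (q0, aba, Z)
  read a, top Z: go to q2, push CZ → (q2, ba, CZ)
  read b, top C: go to q0, push ε → (q0, a, Z)
  read a, top Z: go to q2, push CZ → (q2, ε, CZ)
All input consumed in state q2 with stack CZ.

CZ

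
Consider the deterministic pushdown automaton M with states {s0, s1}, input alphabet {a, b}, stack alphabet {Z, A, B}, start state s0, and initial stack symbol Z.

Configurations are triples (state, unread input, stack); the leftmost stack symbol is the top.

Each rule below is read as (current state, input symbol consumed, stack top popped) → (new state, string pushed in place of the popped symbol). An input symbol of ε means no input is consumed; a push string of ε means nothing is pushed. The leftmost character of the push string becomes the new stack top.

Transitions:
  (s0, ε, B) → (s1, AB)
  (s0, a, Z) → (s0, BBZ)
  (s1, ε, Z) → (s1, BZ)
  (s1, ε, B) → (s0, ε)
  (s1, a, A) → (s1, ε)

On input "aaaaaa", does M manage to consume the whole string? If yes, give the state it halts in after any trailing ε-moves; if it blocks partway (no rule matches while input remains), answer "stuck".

(s0, aaaaaa, Z) ⊢ (s0, aaaaa, BBZ) ⊢ (s1, aaaaa, ABBZ) ⊢ (s1, aaaa, BBZ) ⊢ (s0, aaaa, BZ) ⊢ (s1, aaaa, ABZ) ⊢ (s1, aaa, BZ) ⊢ (s0, aaa, Z) ⊢ (s0, aa, BBZ) ⊢ (s1, aa, ABBZ) ⊢ (s1, a, BBZ) ⊢ (s0, a, BZ) ⊢ (s1, a, ABZ) ⊢ (s1, ε, BZ) ⊢ (s0, ε, Z)
All input consumed; M is in state s0.

s0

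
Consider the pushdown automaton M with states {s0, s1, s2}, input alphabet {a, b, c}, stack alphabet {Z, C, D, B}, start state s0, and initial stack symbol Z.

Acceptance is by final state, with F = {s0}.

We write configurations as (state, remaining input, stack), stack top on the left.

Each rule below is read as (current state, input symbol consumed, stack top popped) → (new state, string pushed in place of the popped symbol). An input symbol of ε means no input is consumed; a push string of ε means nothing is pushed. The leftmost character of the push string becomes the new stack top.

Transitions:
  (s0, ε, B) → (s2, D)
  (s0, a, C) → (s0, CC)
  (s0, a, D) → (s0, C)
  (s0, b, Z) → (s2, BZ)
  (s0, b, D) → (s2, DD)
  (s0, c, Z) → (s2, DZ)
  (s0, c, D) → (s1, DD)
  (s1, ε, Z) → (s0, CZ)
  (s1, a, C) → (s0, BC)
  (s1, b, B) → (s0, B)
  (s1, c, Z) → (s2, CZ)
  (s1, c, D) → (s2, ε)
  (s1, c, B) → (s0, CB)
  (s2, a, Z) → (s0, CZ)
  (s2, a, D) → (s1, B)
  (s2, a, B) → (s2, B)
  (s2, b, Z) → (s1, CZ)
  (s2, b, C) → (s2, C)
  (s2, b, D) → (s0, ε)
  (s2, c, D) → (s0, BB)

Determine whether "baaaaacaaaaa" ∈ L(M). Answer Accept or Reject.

Reject

No computation consumes all input and reaches a final state.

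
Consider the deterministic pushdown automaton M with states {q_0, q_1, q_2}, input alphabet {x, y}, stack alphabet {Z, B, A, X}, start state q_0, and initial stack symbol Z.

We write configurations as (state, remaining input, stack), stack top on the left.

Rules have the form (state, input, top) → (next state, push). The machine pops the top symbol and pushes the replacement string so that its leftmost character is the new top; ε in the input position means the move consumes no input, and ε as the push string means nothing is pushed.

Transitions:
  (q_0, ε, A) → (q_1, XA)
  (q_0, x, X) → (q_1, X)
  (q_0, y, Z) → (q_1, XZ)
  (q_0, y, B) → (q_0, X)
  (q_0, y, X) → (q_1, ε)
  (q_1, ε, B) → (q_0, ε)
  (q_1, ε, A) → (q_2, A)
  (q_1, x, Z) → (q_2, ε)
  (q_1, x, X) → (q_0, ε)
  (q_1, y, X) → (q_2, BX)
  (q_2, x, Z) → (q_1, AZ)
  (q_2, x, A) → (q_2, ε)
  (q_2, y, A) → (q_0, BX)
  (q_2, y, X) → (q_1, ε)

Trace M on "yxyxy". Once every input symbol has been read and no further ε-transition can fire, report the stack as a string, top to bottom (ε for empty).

(q_0, yxyxy, Z) ⊢ (q_1, xyxy, XZ) ⊢ (q_0, yxy, Z) ⊢ (q_1, xy, XZ) ⊢ (q_0, y, Z) ⊢ (q_1, ε, XZ)
All input consumed in state q_1 with stack XZ.

XZ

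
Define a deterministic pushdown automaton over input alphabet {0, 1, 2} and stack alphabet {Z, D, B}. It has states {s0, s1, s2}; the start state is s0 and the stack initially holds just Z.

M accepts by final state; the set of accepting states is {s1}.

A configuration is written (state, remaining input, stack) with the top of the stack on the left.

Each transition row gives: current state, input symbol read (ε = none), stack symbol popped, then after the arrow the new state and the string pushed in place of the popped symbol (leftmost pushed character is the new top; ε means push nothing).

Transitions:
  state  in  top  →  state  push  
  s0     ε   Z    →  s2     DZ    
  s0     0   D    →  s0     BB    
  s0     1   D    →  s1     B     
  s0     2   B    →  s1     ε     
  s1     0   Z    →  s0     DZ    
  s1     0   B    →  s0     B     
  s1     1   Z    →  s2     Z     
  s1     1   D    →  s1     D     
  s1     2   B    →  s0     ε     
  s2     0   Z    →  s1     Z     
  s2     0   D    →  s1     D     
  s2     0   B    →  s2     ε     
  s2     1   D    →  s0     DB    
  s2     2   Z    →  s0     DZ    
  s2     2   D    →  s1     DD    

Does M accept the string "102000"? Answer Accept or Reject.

Reject

(s0, 102000, Z)
  ε-move, top Z: go to s2, push DZ → (s2, 102000, DZ)
  read 1, top D: go to s0, push DB → (s0, 02000, DBZ)
  read 0, top D: go to s0, push BB → (s0, 2000, BBBZ)
  read 2, top B: go to s1, push ε → (s1, 000, BBZ)
  read 0, top B: go to s0, push B → (s0, 00, BBZ)
No transition applies at (s0, 00, BBZ); input not fully consumed.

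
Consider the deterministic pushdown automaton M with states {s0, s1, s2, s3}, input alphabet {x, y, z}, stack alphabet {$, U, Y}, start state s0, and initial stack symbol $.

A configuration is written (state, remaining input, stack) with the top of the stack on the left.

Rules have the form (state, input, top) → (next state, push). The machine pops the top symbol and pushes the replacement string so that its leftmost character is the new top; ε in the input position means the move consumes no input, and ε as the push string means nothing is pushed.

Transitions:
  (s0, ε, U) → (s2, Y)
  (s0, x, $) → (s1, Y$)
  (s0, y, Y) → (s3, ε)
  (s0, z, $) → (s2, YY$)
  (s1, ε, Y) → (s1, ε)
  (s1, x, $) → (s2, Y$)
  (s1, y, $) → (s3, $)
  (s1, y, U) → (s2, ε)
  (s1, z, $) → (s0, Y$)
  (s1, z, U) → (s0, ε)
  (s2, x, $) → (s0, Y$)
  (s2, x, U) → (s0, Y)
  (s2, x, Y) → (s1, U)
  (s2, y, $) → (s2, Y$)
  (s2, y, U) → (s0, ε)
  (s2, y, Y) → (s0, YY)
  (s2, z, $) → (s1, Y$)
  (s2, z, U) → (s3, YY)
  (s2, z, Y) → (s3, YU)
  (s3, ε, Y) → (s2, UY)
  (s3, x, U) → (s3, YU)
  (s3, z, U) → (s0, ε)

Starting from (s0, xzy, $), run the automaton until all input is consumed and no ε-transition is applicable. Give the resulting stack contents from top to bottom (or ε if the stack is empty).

$

(s0, xzy, $) ⊢ (s1, zy, Y$) ⊢ (s1, zy, $) ⊢ (s0, y, Y$) ⊢ (s3, ε, $)
All input consumed in state s3 with stack $.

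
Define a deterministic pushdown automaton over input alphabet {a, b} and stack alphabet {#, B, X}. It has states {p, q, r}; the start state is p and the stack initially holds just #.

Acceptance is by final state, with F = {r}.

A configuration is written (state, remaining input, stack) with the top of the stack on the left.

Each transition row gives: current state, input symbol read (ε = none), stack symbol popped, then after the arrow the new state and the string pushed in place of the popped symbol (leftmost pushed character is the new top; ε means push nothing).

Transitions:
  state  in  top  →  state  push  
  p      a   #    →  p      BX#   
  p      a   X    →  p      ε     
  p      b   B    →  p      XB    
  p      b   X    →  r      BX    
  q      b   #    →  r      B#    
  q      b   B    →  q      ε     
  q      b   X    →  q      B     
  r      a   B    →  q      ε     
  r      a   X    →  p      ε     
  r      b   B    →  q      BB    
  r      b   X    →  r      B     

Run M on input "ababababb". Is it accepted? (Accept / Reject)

Accept

(p, ababababb, #) ⊢ (p, babababb, BX#) ⊢ (p, abababb, XBX#) ⊢ (p, bababb, BX#) ⊢ (p, ababb, XBX#) ⊢ (p, babb, BX#) ⊢ (p, abb, XBX#) ⊢ (p, bb, BX#) ⊢ (p, b, XBX#) ⊢ (r, ε, BXBX#)
All input consumed; state r ∈ F.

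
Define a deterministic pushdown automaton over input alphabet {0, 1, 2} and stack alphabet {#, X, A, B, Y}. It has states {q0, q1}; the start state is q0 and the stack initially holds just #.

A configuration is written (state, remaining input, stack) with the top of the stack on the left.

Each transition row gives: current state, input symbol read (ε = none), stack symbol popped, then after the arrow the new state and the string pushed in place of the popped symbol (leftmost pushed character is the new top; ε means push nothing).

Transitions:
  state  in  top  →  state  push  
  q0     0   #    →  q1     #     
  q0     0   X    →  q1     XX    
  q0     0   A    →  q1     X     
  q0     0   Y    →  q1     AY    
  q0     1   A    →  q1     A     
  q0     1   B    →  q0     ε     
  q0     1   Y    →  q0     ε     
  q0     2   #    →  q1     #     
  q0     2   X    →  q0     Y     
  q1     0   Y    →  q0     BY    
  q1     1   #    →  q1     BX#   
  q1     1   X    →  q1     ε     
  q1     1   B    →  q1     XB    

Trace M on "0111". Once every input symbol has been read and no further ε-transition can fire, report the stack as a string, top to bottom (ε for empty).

(q0, 0111, #)
  read 0, top #: go to q1, push # → (q1, 111, #)
  read 1, top #: go to q1, push BX# → (q1, 11, BX#)
  read 1, top B: go to q1, push XB → (q1, 1, XBX#)
  read 1, top X: go to q1, push ε → (q1, ε, BX#)
All input consumed in state q1 with stack BX#.

BX#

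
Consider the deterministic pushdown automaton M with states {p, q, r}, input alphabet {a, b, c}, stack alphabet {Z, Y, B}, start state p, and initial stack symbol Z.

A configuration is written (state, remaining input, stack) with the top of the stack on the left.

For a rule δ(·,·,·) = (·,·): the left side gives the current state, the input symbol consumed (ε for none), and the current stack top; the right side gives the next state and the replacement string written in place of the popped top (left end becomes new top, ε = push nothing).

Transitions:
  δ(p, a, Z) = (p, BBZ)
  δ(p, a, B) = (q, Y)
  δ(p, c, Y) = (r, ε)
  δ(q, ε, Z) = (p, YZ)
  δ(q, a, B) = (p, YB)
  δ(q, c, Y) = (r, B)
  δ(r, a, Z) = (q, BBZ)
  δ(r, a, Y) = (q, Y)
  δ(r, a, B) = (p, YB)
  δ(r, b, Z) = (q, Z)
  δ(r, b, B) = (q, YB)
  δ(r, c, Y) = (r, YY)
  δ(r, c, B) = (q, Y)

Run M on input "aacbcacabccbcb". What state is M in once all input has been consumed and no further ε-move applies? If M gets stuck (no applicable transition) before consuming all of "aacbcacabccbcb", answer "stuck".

(p, aacbcacabccbcb, Z)
  read a, top Z: go to p, push BBZ → (p, acbcacabccbcb, BBZ)
  read a, top B: go to q, push Y → (q, cbcacabccbcb, YBZ)
  read c, top Y: go to r, push B → (r, bcacabccbcb, BBZ)
  read b, top B: go to q, push YB → (q, cacabccbcb, YBBZ)
  read c, top Y: go to r, push B → (r, acabccbcb, BBBZ)
  read a, top B: go to p, push YB → (p, cabccbcb, YBBBZ)
  read c, top Y: go to r, push ε → (r, abccbcb, BBBZ)
  read a, top B: go to p, push YB → (p, bccbcb, YBBBZ)
No transition for (p, b, top Y); M blocks with input bccbcb remaining.

stuck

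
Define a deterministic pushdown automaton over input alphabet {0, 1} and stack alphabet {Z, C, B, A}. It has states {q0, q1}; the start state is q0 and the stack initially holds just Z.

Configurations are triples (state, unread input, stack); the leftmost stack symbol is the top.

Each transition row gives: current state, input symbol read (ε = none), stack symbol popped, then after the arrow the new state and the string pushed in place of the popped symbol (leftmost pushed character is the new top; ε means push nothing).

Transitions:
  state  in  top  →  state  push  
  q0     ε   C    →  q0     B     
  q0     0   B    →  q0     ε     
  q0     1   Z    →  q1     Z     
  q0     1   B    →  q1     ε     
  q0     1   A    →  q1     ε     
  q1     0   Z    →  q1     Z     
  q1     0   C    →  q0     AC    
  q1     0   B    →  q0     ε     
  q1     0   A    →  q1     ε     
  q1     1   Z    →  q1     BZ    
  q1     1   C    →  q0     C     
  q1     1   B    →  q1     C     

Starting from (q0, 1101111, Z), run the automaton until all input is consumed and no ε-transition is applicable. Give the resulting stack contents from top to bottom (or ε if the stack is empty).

BZ

(q0, 1101111, Z)
  read 1, top Z: go to q1, push Z → (q1, 101111, Z)
  read 1, top Z: go to q1, push BZ → (q1, 01111, BZ)
  read 0, top B: go to q0, push ε → (q0, 1111, Z)
  read 1, top Z: go to q1, push Z → (q1, 111, Z)
  read 1, top Z: go to q1, push BZ → (q1, 11, BZ)
  read 1, top B: go to q1, push C → (q1, 1, CZ)
  read 1, top C: go to q0, push C → (q0, ε, CZ)
  ε-move, top C: go to q0, push B → (q0, ε, BZ)
All input consumed in state q0 with stack BZ.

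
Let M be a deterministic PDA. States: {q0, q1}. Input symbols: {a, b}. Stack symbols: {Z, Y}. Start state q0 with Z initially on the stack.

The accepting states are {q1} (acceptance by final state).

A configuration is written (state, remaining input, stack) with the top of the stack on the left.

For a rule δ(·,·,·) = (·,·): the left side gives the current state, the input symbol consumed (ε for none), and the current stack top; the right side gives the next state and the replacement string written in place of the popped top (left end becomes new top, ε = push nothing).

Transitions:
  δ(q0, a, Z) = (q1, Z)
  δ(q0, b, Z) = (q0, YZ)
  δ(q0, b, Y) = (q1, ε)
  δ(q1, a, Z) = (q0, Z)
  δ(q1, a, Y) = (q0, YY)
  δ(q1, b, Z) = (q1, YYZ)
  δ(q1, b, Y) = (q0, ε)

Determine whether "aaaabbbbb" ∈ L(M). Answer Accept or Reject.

Accept

(q0, aaaabbbbb, Z)
  read a, top Z: go to q1, push Z → (q1, aaabbbbb, Z)
  read a, top Z: go to q0, push Z → (q0, aabbbbb, Z)
  read a, top Z: go to q1, push Z → (q1, abbbbb, Z)
  read a, top Z: go to q0, push Z → (q0, bbbbb, Z)
  read b, top Z: go to q0, push YZ → (q0, bbbb, YZ)
  read b, top Y: go to q1, push ε → (q1, bbb, Z)
  read b, top Z: go to q1, push YYZ → (q1, bb, YYZ)
  read b, top Y: go to q0, push ε → (q0, b, YZ)
  read b, top Y: go to q1, push ε → (q1, ε, Z)
All input consumed; state q1 ∈ F.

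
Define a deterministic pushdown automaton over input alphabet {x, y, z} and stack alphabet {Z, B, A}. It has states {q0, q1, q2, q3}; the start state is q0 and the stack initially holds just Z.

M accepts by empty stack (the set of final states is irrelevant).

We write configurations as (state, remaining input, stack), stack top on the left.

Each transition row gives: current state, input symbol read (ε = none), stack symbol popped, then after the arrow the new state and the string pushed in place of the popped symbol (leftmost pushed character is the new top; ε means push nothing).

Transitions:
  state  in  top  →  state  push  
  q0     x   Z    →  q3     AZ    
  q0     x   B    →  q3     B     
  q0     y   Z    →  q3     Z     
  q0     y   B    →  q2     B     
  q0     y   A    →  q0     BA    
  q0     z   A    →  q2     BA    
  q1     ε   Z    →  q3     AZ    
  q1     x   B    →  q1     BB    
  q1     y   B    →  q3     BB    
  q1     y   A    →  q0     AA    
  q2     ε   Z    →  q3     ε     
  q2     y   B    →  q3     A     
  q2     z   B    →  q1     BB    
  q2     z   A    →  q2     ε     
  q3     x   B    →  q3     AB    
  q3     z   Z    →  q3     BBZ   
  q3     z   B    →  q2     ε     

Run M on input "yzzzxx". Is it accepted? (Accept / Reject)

Reject

(q0, yzzzxx, Z)
  read y, top Z: go to q3, push Z → (q3, zzzxx, Z)
  read z, top Z: go to q3, push BBZ → (q3, zzxx, BBZ)
  read z, top B: go to q2, push ε → (q2, zxx, BZ)
  read z, top B: go to q1, push BB → (q1, xx, BBZ)
  read x, top B: go to q1, push BB → (q1, x, BBBZ)
  read x, top B: go to q1, push BB → (q1, ε, BBBBZ)
All input consumed; stack is BBBBZ, not empty, and no further ε-move applies.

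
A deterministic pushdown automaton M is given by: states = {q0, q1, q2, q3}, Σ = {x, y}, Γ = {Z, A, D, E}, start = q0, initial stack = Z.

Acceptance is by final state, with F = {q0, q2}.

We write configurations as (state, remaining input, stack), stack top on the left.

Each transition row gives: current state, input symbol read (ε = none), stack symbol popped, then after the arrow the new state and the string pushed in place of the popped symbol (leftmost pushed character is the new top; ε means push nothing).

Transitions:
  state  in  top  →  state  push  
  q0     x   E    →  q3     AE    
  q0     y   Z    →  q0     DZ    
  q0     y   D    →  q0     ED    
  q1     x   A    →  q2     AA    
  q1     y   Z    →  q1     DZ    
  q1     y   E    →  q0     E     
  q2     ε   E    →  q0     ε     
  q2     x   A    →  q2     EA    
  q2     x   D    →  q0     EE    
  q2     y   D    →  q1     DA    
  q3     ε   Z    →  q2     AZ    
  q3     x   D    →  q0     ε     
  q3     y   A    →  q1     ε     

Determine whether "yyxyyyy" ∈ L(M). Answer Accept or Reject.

(q0, yyxyyyy, Z)
  read y, top Z: go to q0, push DZ → (q0, yxyyyy, DZ)
  read y, top D: go to q0, push ED → (q0, xyyyy, EDZ)
  read x, top E: go to q3, push AE → (q3, yyyy, AEDZ)
  read y, top A: go to q1, push ε → (q1, yyy, EDZ)
  read y, top E: go to q0, push E → (q0, yy, EDZ)
No transition applies at (q0, yy, EDZ); input not fully consumed.

Reject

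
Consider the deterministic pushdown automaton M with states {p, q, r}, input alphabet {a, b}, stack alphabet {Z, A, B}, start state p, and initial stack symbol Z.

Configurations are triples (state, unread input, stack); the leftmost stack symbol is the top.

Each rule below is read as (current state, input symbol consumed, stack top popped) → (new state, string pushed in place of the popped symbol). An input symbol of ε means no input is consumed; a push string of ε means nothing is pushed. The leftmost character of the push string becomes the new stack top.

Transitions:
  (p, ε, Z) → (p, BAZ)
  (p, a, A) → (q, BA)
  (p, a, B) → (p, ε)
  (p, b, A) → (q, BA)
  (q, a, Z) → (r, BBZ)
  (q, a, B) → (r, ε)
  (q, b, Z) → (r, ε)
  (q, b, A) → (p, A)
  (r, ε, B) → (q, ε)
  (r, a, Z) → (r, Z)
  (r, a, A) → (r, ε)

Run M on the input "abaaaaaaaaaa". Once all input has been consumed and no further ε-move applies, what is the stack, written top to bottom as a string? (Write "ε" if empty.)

(p, abaaaaaaaaaa, Z)
  ε-move, top Z: go to p, push BAZ → (p, abaaaaaaaaaa, BAZ)
  read a, top B: go to p, push ε → (p, baaaaaaaaaa, AZ)
  read b, top A: go to q, push BA → (q, aaaaaaaaaa, BAZ)
  read a, top B: go to r, push ε → (r, aaaaaaaaa, AZ)
  read a, top A: go to r, push ε → (r, aaaaaaaa, Z)
  read a, top Z: go to r, push Z → (r, aaaaaaa, Z)
  read a, top Z: go to r, push Z → (r, aaaaaa, Z)
  read a, top Z: go to r, push Z → (r, aaaaa, Z)
  read a, top Z: go to r, push Z → (r, aaaa, Z)
  read a, top Z: go to r, push Z → (r, aaa, Z)
  read a, top Z: go to r, push Z → (r, aa, Z)
  read a, top Z: go to r, push Z → (r, a, Z)
  read a, top Z: go to r, push Z → (r, ε, Z)
All input consumed in state r with stack Z.

Z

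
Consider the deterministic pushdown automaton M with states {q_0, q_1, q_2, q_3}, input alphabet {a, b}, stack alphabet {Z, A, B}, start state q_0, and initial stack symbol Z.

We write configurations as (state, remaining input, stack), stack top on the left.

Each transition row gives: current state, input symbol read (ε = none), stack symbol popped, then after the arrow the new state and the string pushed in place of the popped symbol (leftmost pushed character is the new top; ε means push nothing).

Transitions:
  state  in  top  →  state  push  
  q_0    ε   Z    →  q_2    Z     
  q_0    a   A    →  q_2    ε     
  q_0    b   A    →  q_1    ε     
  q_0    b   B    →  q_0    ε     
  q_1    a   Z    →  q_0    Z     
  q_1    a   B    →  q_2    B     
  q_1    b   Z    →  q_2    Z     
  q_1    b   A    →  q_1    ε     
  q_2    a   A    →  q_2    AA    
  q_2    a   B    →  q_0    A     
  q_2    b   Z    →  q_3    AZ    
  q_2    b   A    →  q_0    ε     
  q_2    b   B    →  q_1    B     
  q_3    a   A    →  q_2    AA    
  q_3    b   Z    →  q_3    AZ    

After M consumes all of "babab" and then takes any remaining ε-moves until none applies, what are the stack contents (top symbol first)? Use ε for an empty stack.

(q_0, babab, Z)
  ε-move, top Z: go to q_2, push Z → (q_2, babab, Z)
  read b, top Z: go to q_3, push AZ → (q_3, abab, AZ)
  read a, top A: go to q_2, push AA → (q_2, bab, AAZ)
  read b, top A: go to q_0, push ε → (q_0, ab, AZ)
  read a, top A: go to q_2, push ε → (q_2, b, Z)
  read b, top Z: go to q_3, push AZ → (q_3, ε, AZ)
All input consumed in state q_3 with stack AZ.

AZ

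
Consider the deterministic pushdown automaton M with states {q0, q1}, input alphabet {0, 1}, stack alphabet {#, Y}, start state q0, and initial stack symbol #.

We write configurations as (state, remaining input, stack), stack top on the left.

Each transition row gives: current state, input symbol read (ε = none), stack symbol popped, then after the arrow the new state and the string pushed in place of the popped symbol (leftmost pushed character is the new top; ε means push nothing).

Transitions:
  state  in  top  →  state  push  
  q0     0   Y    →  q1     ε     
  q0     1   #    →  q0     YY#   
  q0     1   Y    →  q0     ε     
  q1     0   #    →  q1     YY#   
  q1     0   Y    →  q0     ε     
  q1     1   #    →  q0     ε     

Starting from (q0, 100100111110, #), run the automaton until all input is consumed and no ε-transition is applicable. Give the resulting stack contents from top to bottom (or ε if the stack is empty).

#

(q0, 100100111110, #)
  read 1, top #: go to q0, push YY# → (q0, 00100111110, YY#)
  read 0, top Y: go to q1, push ε → (q1, 0100111110, Y#)
  read 0, top Y: go to q0, push ε → (q0, 100111110, #)
  read 1, top #: go to q0, push YY# → (q0, 00111110, YY#)
  read 0, top Y: go to q1, push ε → (q1, 0111110, Y#)
  read 0, top Y: go to q0, push ε → (q0, 111110, #)
  read 1, top #: go to q0, push YY# → (q0, 11110, YY#)
  read 1, top Y: go to q0, push ε → (q0, 1110, Y#)
  read 1, top Y: go to q0, push ε → (q0, 110, #)
  read 1, top #: go to q0, push YY# → (q0, 10, YY#)
  read 1, top Y: go to q0, push ε → (q0, 0, Y#)
  read 0, top Y: go to q1, push ε → (q1, ε, #)
All input consumed in state q1 with stack #.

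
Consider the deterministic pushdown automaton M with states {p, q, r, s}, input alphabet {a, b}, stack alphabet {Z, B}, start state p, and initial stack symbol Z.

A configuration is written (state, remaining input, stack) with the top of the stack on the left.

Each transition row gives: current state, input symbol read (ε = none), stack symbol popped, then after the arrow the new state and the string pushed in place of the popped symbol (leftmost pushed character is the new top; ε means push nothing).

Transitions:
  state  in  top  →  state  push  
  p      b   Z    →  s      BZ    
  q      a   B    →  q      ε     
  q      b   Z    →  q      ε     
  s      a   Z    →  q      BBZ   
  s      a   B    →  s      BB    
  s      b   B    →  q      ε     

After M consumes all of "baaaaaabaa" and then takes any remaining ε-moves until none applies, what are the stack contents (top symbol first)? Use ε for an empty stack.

(p, baaaaaabaa, Z)
  read b, top Z: go to s, push BZ → (s, aaaaaabaa, BZ)
  read a, top B: go to s, push BB → (s, aaaaabaa, BBZ)
  read a, top B: go to s, push BB → (s, aaaabaa, BBBZ)
  read a, top B: go to s, push BB → (s, aaabaa, BBBBZ)
  read a, top B: go to s, push BB → (s, aabaa, BBBBBZ)
  read a, top B: go to s, push BB → (s, abaa, BBBBBBZ)
  read a, top B: go to s, push BB → (s, baa, BBBBBBBZ)
  read b, top B: go to q, push ε → (q, aa, BBBBBBZ)
  read a, top B: go to q, push ε → (q, a, BBBBBZ)
  read a, top B: go to q, push ε → (q, ε, BBBBZ)
All input consumed in state q with stack BBBBZ.

BBBBZ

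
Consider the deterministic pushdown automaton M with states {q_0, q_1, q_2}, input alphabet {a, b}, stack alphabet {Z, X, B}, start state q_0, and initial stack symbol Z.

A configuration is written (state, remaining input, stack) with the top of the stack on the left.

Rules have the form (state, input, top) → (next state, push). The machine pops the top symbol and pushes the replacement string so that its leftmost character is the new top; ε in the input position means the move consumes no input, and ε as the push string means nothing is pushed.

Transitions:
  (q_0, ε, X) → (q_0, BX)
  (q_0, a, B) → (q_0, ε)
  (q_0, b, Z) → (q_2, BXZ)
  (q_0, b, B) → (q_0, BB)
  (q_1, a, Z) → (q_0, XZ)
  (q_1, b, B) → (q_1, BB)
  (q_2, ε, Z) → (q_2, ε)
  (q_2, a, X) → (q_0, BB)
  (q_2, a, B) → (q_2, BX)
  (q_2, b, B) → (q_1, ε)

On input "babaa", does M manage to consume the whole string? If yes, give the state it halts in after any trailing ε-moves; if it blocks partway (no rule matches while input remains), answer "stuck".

stuck

(q_0, babaa, Z)
  read b, top Z: go to q_2, push BXZ → (q_2, abaa, BXZ)
  read a, top B: go to q_2, push BX → (q_2, baa, BXXZ)
  read b, top B: go to q_1, push ε → (q_1, aa, XXZ)
No transition for (q_1, a, top X); M blocks with input aa remaining.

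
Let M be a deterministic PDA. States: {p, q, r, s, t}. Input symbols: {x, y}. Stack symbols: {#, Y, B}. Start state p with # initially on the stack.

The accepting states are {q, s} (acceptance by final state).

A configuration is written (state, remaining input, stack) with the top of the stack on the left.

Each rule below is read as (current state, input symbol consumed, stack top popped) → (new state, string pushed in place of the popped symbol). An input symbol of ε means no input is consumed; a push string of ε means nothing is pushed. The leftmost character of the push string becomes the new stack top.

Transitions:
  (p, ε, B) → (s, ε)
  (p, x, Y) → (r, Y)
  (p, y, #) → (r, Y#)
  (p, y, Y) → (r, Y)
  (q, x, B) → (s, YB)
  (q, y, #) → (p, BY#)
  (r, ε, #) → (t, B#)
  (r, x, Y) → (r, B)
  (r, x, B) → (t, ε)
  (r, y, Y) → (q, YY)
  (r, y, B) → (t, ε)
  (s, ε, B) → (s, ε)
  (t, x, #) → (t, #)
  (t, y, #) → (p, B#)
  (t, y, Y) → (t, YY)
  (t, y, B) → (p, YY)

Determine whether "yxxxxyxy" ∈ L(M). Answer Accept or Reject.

(p, yxxxxyxy, #)
  read y, top #: go to r, push Y# → (r, xxxxyxy, Y#)
  read x, top Y: go to r, push B → (r, xxxyxy, B#)
  read x, top B: go to t, push ε → (t, xxyxy, #)
  read x, top #: go to t, push # → (t, xyxy, #)
  read x, top #: go to t, push # → (t, yxy, #)
  read y, top #: go to p, push B# → (p, xy, B#)
  ε-move, top B: go to s, push ε → (s, xy, #)
No transition applies at (s, xy, #); input not fully consumed.

Reject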